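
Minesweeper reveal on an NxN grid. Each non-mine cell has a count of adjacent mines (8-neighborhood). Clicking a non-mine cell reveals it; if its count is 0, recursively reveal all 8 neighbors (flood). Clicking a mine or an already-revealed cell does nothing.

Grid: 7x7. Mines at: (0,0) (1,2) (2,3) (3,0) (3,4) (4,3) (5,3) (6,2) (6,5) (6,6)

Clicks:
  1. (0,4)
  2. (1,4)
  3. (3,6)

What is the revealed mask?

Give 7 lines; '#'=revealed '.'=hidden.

Answer: ...####
...####
....###
.....##
.....##
.....##
.......

Derivation:
Click 1 (0,4) count=0: revealed 17 new [(0,3) (0,4) (0,5) (0,6) (1,3) (1,4) (1,5) (1,6) (2,4) (2,5) (2,6) (3,5) (3,6) (4,5) (4,6) (5,5) (5,6)] -> total=17
Click 2 (1,4) count=1: revealed 0 new [(none)] -> total=17
Click 3 (3,6) count=0: revealed 0 new [(none)] -> total=17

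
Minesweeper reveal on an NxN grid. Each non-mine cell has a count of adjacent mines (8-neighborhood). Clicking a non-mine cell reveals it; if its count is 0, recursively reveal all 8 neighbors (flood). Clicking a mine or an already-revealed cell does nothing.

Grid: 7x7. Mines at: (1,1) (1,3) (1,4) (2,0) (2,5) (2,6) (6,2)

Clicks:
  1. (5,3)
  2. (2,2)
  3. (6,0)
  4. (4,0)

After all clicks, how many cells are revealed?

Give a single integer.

Answer: 31

Derivation:
Click 1 (5,3) count=1: revealed 1 new [(5,3)] -> total=1
Click 2 (2,2) count=2: revealed 1 new [(2,2)] -> total=2
Click 3 (6,0) count=0: revealed 29 new [(2,1) (2,3) (2,4) (3,0) (3,1) (3,2) (3,3) (3,4) (3,5) (3,6) (4,0) (4,1) (4,2) (4,3) (4,4) (4,5) (4,6) (5,0) (5,1) (5,2) (5,4) (5,5) (5,6) (6,0) (6,1) (6,3) (6,4) (6,5) (6,6)] -> total=31
Click 4 (4,0) count=0: revealed 0 new [(none)] -> total=31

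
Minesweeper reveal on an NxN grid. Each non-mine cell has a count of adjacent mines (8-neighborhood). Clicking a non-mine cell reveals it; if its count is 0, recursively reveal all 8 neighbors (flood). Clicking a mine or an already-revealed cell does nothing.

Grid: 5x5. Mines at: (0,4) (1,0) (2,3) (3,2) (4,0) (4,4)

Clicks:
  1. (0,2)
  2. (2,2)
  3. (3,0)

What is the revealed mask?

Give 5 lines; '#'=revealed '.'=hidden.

Answer: .###.
.###.
..#..
#....
.....

Derivation:
Click 1 (0,2) count=0: revealed 6 new [(0,1) (0,2) (0,3) (1,1) (1,2) (1,3)] -> total=6
Click 2 (2,2) count=2: revealed 1 new [(2,2)] -> total=7
Click 3 (3,0) count=1: revealed 1 new [(3,0)] -> total=8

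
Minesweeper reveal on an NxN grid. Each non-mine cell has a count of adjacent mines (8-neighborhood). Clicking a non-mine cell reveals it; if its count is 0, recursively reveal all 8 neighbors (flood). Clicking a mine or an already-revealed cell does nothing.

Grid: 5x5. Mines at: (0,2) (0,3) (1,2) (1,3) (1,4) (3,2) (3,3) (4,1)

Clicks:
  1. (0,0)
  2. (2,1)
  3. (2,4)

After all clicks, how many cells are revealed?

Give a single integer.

Answer: 9

Derivation:
Click 1 (0,0) count=0: revealed 8 new [(0,0) (0,1) (1,0) (1,1) (2,0) (2,1) (3,0) (3,1)] -> total=8
Click 2 (2,1) count=2: revealed 0 new [(none)] -> total=8
Click 3 (2,4) count=3: revealed 1 new [(2,4)] -> total=9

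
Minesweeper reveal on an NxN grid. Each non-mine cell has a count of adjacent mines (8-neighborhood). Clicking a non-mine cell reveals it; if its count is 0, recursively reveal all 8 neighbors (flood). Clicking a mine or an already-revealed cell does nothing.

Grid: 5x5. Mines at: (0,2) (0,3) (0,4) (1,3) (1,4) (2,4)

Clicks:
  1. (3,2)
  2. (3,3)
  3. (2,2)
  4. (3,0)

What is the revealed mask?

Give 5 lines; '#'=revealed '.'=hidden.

Click 1 (3,2) count=0: revealed 19 new [(0,0) (0,1) (1,0) (1,1) (1,2) (2,0) (2,1) (2,2) (2,3) (3,0) (3,1) (3,2) (3,3) (3,4) (4,0) (4,1) (4,2) (4,3) (4,4)] -> total=19
Click 2 (3,3) count=1: revealed 0 new [(none)] -> total=19
Click 3 (2,2) count=1: revealed 0 new [(none)] -> total=19
Click 4 (3,0) count=0: revealed 0 new [(none)] -> total=19

Answer: ##...
###..
####.
#####
#####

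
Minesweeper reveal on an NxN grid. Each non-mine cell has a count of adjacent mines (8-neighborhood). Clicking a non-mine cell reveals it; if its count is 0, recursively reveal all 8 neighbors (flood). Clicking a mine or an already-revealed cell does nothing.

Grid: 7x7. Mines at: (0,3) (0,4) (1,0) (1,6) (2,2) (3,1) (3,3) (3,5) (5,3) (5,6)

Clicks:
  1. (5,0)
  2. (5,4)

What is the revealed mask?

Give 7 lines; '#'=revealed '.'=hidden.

Answer: .......
.......
.......
.......
###....
###.#..
###....

Derivation:
Click 1 (5,0) count=0: revealed 9 new [(4,0) (4,1) (4,2) (5,0) (5,1) (5,2) (6,0) (6,1) (6,2)] -> total=9
Click 2 (5,4) count=1: revealed 1 new [(5,4)] -> total=10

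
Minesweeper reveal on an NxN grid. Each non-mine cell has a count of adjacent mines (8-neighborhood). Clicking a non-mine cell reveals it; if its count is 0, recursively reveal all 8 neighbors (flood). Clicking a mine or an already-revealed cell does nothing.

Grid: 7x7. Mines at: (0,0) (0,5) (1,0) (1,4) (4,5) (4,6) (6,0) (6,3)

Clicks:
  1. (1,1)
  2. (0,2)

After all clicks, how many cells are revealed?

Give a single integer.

Answer: 26

Derivation:
Click 1 (1,1) count=2: revealed 1 new [(1,1)] -> total=1
Click 2 (0,2) count=0: revealed 25 new [(0,1) (0,2) (0,3) (1,2) (1,3) (2,0) (2,1) (2,2) (2,3) (2,4) (3,0) (3,1) (3,2) (3,3) (3,4) (4,0) (4,1) (4,2) (4,3) (4,4) (5,0) (5,1) (5,2) (5,3) (5,4)] -> total=26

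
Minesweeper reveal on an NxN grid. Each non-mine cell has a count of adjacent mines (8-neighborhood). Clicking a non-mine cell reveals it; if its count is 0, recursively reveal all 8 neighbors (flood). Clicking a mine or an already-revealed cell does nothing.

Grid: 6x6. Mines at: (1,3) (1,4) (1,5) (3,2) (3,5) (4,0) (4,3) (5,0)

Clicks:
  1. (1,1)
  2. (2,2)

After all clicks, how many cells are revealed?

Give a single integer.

Click 1 (1,1) count=0: revealed 11 new [(0,0) (0,1) (0,2) (1,0) (1,1) (1,2) (2,0) (2,1) (2,2) (3,0) (3,1)] -> total=11
Click 2 (2,2) count=2: revealed 0 new [(none)] -> total=11

Answer: 11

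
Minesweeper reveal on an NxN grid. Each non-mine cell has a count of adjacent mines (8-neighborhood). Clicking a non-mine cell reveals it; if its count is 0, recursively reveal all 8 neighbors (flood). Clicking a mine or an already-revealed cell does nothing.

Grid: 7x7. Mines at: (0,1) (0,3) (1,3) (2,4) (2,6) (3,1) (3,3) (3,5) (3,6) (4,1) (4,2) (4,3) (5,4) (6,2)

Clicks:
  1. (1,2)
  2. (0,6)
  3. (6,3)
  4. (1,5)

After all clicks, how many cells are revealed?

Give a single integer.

Click 1 (1,2) count=3: revealed 1 new [(1,2)] -> total=1
Click 2 (0,6) count=0: revealed 6 new [(0,4) (0,5) (0,6) (1,4) (1,5) (1,6)] -> total=7
Click 3 (6,3) count=2: revealed 1 new [(6,3)] -> total=8
Click 4 (1,5) count=2: revealed 0 new [(none)] -> total=8

Answer: 8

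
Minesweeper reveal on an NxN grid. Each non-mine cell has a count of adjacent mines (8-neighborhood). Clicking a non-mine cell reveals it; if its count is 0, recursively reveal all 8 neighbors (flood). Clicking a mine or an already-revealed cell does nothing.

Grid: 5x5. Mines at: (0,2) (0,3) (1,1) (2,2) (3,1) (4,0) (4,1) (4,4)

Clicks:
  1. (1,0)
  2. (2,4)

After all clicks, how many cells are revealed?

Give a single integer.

Answer: 7

Derivation:
Click 1 (1,0) count=1: revealed 1 new [(1,0)] -> total=1
Click 2 (2,4) count=0: revealed 6 new [(1,3) (1,4) (2,3) (2,4) (3,3) (3,4)] -> total=7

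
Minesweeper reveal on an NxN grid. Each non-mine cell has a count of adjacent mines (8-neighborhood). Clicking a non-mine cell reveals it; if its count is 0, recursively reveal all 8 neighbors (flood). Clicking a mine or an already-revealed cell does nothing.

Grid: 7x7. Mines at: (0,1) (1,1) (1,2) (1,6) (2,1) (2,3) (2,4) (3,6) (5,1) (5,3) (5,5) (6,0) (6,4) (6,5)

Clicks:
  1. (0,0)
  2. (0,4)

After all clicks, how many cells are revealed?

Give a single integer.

Click 1 (0,0) count=2: revealed 1 new [(0,0)] -> total=1
Click 2 (0,4) count=0: revealed 6 new [(0,3) (0,4) (0,5) (1,3) (1,4) (1,5)] -> total=7

Answer: 7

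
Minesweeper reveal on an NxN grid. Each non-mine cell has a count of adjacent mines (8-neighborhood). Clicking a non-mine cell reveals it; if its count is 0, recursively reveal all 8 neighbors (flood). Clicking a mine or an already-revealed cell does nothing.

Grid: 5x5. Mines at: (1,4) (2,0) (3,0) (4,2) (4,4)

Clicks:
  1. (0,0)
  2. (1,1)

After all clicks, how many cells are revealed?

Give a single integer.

Answer: 14

Derivation:
Click 1 (0,0) count=0: revealed 14 new [(0,0) (0,1) (0,2) (0,3) (1,0) (1,1) (1,2) (1,3) (2,1) (2,2) (2,3) (3,1) (3,2) (3,3)] -> total=14
Click 2 (1,1) count=1: revealed 0 new [(none)] -> total=14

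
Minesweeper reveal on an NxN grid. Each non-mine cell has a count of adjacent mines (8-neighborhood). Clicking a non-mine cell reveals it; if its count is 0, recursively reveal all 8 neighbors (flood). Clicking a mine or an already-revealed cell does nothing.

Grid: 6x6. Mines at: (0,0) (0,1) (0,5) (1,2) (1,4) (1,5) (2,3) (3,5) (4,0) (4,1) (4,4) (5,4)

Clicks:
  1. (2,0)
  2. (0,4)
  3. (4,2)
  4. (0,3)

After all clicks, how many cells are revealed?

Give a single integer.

Click 1 (2,0) count=0: revealed 6 new [(1,0) (1,1) (2,0) (2,1) (3,0) (3,1)] -> total=6
Click 2 (0,4) count=3: revealed 1 new [(0,4)] -> total=7
Click 3 (4,2) count=1: revealed 1 new [(4,2)] -> total=8
Click 4 (0,3) count=2: revealed 1 new [(0,3)] -> total=9

Answer: 9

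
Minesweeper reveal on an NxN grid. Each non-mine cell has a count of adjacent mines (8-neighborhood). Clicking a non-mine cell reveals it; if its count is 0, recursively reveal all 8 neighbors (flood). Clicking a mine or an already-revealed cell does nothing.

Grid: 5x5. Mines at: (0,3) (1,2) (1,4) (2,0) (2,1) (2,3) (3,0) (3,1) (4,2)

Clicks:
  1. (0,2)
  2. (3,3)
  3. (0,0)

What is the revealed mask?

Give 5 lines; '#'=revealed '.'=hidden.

Answer: ###..
##...
.....
...#.
.....

Derivation:
Click 1 (0,2) count=2: revealed 1 new [(0,2)] -> total=1
Click 2 (3,3) count=2: revealed 1 new [(3,3)] -> total=2
Click 3 (0,0) count=0: revealed 4 new [(0,0) (0,1) (1,0) (1,1)] -> total=6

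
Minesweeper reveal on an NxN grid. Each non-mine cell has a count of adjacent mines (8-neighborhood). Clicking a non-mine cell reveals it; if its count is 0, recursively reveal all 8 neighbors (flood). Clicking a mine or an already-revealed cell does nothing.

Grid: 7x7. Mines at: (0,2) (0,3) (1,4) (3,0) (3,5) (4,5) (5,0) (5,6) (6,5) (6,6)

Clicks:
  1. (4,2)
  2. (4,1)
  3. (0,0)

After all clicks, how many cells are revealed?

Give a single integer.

Answer: 27

Derivation:
Click 1 (4,2) count=0: revealed 23 new [(1,1) (1,2) (1,3) (2,1) (2,2) (2,3) (2,4) (3,1) (3,2) (3,3) (3,4) (4,1) (4,2) (4,3) (4,4) (5,1) (5,2) (5,3) (5,4) (6,1) (6,2) (6,3) (6,4)] -> total=23
Click 2 (4,1) count=2: revealed 0 new [(none)] -> total=23
Click 3 (0,0) count=0: revealed 4 new [(0,0) (0,1) (1,0) (2,0)] -> total=27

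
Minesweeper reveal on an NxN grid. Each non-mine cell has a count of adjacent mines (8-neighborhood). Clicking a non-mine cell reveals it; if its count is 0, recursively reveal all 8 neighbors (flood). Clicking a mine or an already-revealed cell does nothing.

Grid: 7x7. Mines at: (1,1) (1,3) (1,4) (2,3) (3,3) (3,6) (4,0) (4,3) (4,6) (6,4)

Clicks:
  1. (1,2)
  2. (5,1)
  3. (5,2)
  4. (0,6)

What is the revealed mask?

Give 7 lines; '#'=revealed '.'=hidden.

Answer: .....##
..#..##
.....##
.......
.......
.##....
.......

Derivation:
Click 1 (1,2) count=3: revealed 1 new [(1,2)] -> total=1
Click 2 (5,1) count=1: revealed 1 new [(5,1)] -> total=2
Click 3 (5,2) count=1: revealed 1 new [(5,2)] -> total=3
Click 4 (0,6) count=0: revealed 6 new [(0,5) (0,6) (1,5) (1,6) (2,5) (2,6)] -> total=9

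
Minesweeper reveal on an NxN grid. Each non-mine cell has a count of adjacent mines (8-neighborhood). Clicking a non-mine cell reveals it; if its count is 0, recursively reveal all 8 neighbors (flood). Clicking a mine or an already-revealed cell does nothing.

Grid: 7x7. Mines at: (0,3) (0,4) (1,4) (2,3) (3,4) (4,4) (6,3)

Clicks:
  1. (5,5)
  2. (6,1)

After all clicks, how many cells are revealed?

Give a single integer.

Answer: 25

Derivation:
Click 1 (5,5) count=1: revealed 1 new [(5,5)] -> total=1
Click 2 (6,1) count=0: revealed 24 new [(0,0) (0,1) (0,2) (1,0) (1,1) (1,2) (2,0) (2,1) (2,2) (3,0) (3,1) (3,2) (3,3) (4,0) (4,1) (4,2) (4,3) (5,0) (5,1) (5,2) (5,3) (6,0) (6,1) (6,2)] -> total=25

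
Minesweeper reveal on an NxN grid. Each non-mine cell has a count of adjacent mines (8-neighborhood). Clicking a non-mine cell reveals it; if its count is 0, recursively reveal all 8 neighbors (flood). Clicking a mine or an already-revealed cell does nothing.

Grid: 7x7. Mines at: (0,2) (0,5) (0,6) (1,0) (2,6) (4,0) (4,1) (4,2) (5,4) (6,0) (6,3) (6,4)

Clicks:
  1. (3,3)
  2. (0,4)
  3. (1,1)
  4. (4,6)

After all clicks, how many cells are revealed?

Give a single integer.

Answer: 11

Derivation:
Click 1 (3,3) count=1: revealed 1 new [(3,3)] -> total=1
Click 2 (0,4) count=1: revealed 1 new [(0,4)] -> total=2
Click 3 (1,1) count=2: revealed 1 new [(1,1)] -> total=3
Click 4 (4,6) count=0: revealed 8 new [(3,5) (3,6) (4,5) (4,6) (5,5) (5,6) (6,5) (6,6)] -> total=11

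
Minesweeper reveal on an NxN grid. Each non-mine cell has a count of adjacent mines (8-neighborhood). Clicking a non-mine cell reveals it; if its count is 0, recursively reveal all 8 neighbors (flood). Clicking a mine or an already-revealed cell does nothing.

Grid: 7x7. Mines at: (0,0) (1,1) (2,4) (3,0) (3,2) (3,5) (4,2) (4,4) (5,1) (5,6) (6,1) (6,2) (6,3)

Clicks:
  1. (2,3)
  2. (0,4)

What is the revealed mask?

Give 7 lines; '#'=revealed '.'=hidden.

Answer: ..#####
..#####
...#.##
.......
.......
.......
.......

Derivation:
Click 1 (2,3) count=2: revealed 1 new [(2,3)] -> total=1
Click 2 (0,4) count=0: revealed 12 new [(0,2) (0,3) (0,4) (0,5) (0,6) (1,2) (1,3) (1,4) (1,5) (1,6) (2,5) (2,6)] -> total=13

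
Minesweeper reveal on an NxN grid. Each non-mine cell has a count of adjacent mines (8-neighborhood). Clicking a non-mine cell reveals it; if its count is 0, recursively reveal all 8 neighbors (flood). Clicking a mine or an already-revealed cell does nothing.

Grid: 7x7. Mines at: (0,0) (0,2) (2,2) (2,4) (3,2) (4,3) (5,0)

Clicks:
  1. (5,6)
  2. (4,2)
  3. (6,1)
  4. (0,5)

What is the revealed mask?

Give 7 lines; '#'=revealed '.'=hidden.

Answer: ...####
...####
.....##
....###
..#.###
.######
.######

Derivation:
Click 1 (5,6) count=0: revealed 28 new [(0,3) (0,4) (0,5) (0,6) (1,3) (1,4) (1,5) (1,6) (2,5) (2,6) (3,4) (3,5) (3,6) (4,4) (4,5) (4,6) (5,1) (5,2) (5,3) (5,4) (5,5) (5,6) (6,1) (6,2) (6,3) (6,4) (6,5) (6,6)] -> total=28
Click 2 (4,2) count=2: revealed 1 new [(4,2)] -> total=29
Click 3 (6,1) count=1: revealed 0 new [(none)] -> total=29
Click 4 (0,5) count=0: revealed 0 new [(none)] -> total=29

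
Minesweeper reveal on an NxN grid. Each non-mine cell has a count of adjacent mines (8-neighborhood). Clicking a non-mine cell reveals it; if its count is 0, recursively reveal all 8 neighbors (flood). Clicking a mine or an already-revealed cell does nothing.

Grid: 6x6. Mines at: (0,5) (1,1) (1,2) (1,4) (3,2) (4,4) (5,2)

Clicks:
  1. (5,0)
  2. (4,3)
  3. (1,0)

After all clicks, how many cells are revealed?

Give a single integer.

Answer: 10

Derivation:
Click 1 (5,0) count=0: revealed 8 new [(2,0) (2,1) (3,0) (3,1) (4,0) (4,1) (5,0) (5,1)] -> total=8
Click 2 (4,3) count=3: revealed 1 new [(4,3)] -> total=9
Click 3 (1,0) count=1: revealed 1 new [(1,0)] -> total=10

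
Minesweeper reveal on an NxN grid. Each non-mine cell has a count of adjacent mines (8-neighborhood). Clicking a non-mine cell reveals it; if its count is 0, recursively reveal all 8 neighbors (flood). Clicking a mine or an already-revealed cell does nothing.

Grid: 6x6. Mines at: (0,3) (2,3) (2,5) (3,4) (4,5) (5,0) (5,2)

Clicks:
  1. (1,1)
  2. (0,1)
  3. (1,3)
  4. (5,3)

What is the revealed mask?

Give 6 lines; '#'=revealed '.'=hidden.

Answer: ###...
####..
###...
###...
###...
...#..

Derivation:
Click 1 (1,1) count=0: revealed 15 new [(0,0) (0,1) (0,2) (1,0) (1,1) (1,2) (2,0) (2,1) (2,2) (3,0) (3,1) (3,2) (4,0) (4,1) (4,2)] -> total=15
Click 2 (0,1) count=0: revealed 0 new [(none)] -> total=15
Click 3 (1,3) count=2: revealed 1 new [(1,3)] -> total=16
Click 4 (5,3) count=1: revealed 1 new [(5,3)] -> total=17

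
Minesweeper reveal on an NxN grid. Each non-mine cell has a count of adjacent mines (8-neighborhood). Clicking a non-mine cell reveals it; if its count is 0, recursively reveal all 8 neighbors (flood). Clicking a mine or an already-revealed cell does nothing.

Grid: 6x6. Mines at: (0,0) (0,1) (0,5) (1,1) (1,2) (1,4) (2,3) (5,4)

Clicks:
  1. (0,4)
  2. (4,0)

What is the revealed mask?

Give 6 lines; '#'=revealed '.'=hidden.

Click 1 (0,4) count=2: revealed 1 new [(0,4)] -> total=1
Click 2 (4,0) count=0: revealed 15 new [(2,0) (2,1) (2,2) (3,0) (3,1) (3,2) (3,3) (4,0) (4,1) (4,2) (4,3) (5,0) (5,1) (5,2) (5,3)] -> total=16

Answer: ....#.
......
###...
####..
####..
####..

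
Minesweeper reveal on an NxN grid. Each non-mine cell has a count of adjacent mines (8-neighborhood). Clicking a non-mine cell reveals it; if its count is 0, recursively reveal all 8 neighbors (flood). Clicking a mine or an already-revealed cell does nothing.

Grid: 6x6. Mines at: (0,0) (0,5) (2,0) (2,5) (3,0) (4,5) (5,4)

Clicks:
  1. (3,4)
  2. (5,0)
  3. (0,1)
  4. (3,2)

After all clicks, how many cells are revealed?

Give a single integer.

Answer: 25

Derivation:
Click 1 (3,4) count=2: revealed 1 new [(3,4)] -> total=1
Click 2 (5,0) count=0: revealed 24 new [(0,1) (0,2) (0,3) (0,4) (1,1) (1,2) (1,3) (1,4) (2,1) (2,2) (2,3) (2,4) (3,1) (3,2) (3,3) (4,0) (4,1) (4,2) (4,3) (4,4) (5,0) (5,1) (5,2) (5,3)] -> total=25
Click 3 (0,1) count=1: revealed 0 new [(none)] -> total=25
Click 4 (3,2) count=0: revealed 0 new [(none)] -> total=25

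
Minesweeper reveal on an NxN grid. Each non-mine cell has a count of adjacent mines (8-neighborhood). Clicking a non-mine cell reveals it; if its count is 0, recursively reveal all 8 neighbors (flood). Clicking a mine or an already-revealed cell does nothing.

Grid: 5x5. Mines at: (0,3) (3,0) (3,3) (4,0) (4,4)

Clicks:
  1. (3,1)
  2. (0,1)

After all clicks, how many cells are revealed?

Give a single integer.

Click 1 (3,1) count=2: revealed 1 new [(3,1)] -> total=1
Click 2 (0,1) count=0: revealed 9 new [(0,0) (0,1) (0,2) (1,0) (1,1) (1,2) (2,0) (2,1) (2,2)] -> total=10

Answer: 10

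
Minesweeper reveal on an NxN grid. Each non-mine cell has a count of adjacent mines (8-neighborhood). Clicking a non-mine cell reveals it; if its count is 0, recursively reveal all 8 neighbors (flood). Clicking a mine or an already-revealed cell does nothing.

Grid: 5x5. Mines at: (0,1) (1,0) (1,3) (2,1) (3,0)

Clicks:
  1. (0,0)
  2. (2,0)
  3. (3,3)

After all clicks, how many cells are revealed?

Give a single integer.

Answer: 13

Derivation:
Click 1 (0,0) count=2: revealed 1 new [(0,0)] -> total=1
Click 2 (2,0) count=3: revealed 1 new [(2,0)] -> total=2
Click 3 (3,3) count=0: revealed 11 new [(2,2) (2,3) (2,4) (3,1) (3,2) (3,3) (3,4) (4,1) (4,2) (4,3) (4,4)] -> total=13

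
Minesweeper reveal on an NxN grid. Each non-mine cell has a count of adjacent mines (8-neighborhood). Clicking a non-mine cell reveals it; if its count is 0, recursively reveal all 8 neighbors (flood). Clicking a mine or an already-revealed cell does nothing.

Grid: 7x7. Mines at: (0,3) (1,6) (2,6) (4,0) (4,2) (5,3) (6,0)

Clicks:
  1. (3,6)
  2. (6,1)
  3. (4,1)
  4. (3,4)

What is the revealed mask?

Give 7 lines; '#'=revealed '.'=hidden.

Click 1 (3,6) count=1: revealed 1 new [(3,6)] -> total=1
Click 2 (6,1) count=1: revealed 1 new [(6,1)] -> total=2
Click 3 (4,1) count=2: revealed 1 new [(4,1)] -> total=3
Click 4 (3,4) count=0: revealed 31 new [(0,0) (0,1) (0,2) (1,0) (1,1) (1,2) (1,3) (1,4) (1,5) (2,0) (2,1) (2,2) (2,3) (2,4) (2,5) (3,0) (3,1) (3,2) (3,3) (3,4) (3,5) (4,3) (4,4) (4,5) (4,6) (5,4) (5,5) (5,6) (6,4) (6,5) (6,6)] -> total=34

Answer: ###....
######.
######.
#######
.#.####
....###
.#..###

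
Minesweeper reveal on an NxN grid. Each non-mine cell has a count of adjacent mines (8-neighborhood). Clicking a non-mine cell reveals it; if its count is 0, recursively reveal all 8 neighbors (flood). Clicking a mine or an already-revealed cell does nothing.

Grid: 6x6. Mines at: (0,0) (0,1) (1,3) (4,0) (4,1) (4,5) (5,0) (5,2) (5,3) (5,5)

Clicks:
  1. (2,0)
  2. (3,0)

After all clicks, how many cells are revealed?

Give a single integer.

Click 1 (2,0) count=0: revealed 9 new [(1,0) (1,1) (1,2) (2,0) (2,1) (2,2) (3,0) (3,1) (3,2)] -> total=9
Click 2 (3,0) count=2: revealed 0 new [(none)] -> total=9

Answer: 9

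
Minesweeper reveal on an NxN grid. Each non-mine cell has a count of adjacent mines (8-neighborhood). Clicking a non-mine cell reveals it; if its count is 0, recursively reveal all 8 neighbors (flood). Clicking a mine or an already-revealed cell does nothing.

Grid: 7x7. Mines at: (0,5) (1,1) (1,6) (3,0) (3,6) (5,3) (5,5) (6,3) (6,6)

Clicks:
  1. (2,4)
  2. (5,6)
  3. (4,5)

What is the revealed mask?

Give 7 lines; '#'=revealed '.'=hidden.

Answer: ..###..
..####.
.#####.
.#####.
.#####.
......#
.......

Derivation:
Click 1 (2,4) count=0: revealed 22 new [(0,2) (0,3) (0,4) (1,2) (1,3) (1,4) (1,5) (2,1) (2,2) (2,3) (2,4) (2,5) (3,1) (3,2) (3,3) (3,4) (3,5) (4,1) (4,2) (4,3) (4,4) (4,5)] -> total=22
Click 2 (5,6) count=2: revealed 1 new [(5,6)] -> total=23
Click 3 (4,5) count=2: revealed 0 new [(none)] -> total=23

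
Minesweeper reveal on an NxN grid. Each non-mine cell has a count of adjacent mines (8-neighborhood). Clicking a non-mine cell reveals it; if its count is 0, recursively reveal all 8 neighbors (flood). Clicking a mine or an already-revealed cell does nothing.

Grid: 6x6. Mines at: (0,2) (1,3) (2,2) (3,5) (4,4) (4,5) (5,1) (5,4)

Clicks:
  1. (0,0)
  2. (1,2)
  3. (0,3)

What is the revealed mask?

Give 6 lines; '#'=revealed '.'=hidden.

Answer: ##.#..
###...
##....
##....
##....
......

Derivation:
Click 1 (0,0) count=0: revealed 10 new [(0,0) (0,1) (1,0) (1,1) (2,0) (2,1) (3,0) (3,1) (4,0) (4,1)] -> total=10
Click 2 (1,2) count=3: revealed 1 new [(1,2)] -> total=11
Click 3 (0,3) count=2: revealed 1 new [(0,3)] -> total=12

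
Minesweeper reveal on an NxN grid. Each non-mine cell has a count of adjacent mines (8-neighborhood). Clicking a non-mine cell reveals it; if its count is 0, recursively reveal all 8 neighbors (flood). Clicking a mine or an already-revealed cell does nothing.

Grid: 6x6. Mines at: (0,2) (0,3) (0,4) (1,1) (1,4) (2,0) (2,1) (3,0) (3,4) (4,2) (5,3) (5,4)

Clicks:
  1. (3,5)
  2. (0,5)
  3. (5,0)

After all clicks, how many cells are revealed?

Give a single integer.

Click 1 (3,5) count=1: revealed 1 new [(3,5)] -> total=1
Click 2 (0,5) count=2: revealed 1 new [(0,5)] -> total=2
Click 3 (5,0) count=0: revealed 4 new [(4,0) (4,1) (5,0) (5,1)] -> total=6

Answer: 6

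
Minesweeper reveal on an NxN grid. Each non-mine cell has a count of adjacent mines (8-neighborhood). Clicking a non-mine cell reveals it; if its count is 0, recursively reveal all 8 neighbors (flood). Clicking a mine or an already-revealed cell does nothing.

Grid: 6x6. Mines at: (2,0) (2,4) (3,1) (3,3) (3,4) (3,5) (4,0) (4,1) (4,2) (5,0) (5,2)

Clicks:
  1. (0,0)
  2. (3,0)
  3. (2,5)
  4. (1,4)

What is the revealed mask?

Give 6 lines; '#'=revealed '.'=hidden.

Click 1 (0,0) count=0: revealed 15 new [(0,0) (0,1) (0,2) (0,3) (0,4) (0,5) (1,0) (1,1) (1,2) (1,3) (1,4) (1,5) (2,1) (2,2) (2,3)] -> total=15
Click 2 (3,0) count=4: revealed 1 new [(3,0)] -> total=16
Click 3 (2,5) count=3: revealed 1 new [(2,5)] -> total=17
Click 4 (1,4) count=1: revealed 0 new [(none)] -> total=17

Answer: ######
######
.###.#
#.....
......
......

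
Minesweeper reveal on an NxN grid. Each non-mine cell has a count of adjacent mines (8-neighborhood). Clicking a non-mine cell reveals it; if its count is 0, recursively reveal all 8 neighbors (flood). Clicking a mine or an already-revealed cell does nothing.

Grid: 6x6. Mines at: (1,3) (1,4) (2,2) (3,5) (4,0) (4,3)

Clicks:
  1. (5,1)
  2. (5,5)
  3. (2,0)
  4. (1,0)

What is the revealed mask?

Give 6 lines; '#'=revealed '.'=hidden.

Answer: ###...
###...
##....
##....
....##
.#..##

Derivation:
Click 1 (5,1) count=1: revealed 1 new [(5,1)] -> total=1
Click 2 (5,5) count=0: revealed 4 new [(4,4) (4,5) (5,4) (5,5)] -> total=5
Click 3 (2,0) count=0: revealed 10 new [(0,0) (0,1) (0,2) (1,0) (1,1) (1,2) (2,0) (2,1) (3,0) (3,1)] -> total=15
Click 4 (1,0) count=0: revealed 0 new [(none)] -> total=15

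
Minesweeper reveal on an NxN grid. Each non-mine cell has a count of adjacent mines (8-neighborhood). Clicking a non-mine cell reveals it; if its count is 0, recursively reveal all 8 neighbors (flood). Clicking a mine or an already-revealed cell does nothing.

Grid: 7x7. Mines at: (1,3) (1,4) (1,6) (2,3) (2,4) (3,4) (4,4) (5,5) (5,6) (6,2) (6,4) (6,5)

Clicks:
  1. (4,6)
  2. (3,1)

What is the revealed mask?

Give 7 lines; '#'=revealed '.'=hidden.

Answer: ###....
###....
###....
####...
####..#
####...
##.....

Derivation:
Click 1 (4,6) count=2: revealed 1 new [(4,6)] -> total=1
Click 2 (3,1) count=0: revealed 23 new [(0,0) (0,1) (0,2) (1,0) (1,1) (1,2) (2,0) (2,1) (2,2) (3,0) (3,1) (3,2) (3,3) (4,0) (4,1) (4,2) (4,3) (5,0) (5,1) (5,2) (5,3) (6,0) (6,1)] -> total=24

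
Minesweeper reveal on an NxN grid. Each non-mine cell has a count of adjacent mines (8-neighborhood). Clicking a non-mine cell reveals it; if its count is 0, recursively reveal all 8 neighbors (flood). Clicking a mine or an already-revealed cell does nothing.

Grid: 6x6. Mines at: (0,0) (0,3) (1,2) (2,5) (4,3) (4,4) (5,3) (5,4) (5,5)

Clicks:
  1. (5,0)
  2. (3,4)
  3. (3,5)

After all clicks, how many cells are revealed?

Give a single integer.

Answer: 16

Derivation:
Click 1 (5,0) count=0: revealed 14 new [(1,0) (1,1) (2,0) (2,1) (2,2) (3,0) (3,1) (3,2) (4,0) (4,1) (4,2) (5,0) (5,1) (5,2)] -> total=14
Click 2 (3,4) count=3: revealed 1 new [(3,4)] -> total=15
Click 3 (3,5) count=2: revealed 1 new [(3,5)] -> total=16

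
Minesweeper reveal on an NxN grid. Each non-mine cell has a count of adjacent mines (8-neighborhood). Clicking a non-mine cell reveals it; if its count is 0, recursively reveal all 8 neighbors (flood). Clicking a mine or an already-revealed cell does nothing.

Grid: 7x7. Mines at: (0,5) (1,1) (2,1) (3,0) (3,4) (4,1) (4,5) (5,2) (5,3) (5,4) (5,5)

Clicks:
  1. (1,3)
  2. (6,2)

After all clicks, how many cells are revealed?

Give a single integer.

Click 1 (1,3) count=0: revealed 9 new [(0,2) (0,3) (0,4) (1,2) (1,3) (1,4) (2,2) (2,3) (2,4)] -> total=9
Click 2 (6,2) count=2: revealed 1 new [(6,2)] -> total=10

Answer: 10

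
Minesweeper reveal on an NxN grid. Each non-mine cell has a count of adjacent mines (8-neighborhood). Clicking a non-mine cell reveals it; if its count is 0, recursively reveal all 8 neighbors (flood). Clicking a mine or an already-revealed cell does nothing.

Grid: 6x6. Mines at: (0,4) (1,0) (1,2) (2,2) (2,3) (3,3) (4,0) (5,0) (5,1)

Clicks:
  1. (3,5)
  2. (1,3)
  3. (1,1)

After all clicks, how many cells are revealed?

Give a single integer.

Click 1 (3,5) count=0: revealed 14 new [(1,4) (1,5) (2,4) (2,5) (3,4) (3,5) (4,2) (4,3) (4,4) (4,5) (5,2) (5,3) (5,4) (5,5)] -> total=14
Click 2 (1,3) count=4: revealed 1 new [(1,3)] -> total=15
Click 3 (1,1) count=3: revealed 1 new [(1,1)] -> total=16

Answer: 16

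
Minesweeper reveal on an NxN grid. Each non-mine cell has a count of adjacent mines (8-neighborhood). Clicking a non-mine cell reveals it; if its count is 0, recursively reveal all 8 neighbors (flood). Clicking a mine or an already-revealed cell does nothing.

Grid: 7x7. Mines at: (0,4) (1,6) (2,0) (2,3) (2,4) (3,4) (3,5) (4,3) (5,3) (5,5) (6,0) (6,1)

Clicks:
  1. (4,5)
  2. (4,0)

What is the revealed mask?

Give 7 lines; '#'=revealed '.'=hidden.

Answer: .......
.......
.......
###....
###..#.
###....
.......

Derivation:
Click 1 (4,5) count=3: revealed 1 new [(4,5)] -> total=1
Click 2 (4,0) count=0: revealed 9 new [(3,0) (3,1) (3,2) (4,0) (4,1) (4,2) (5,0) (5,1) (5,2)] -> total=10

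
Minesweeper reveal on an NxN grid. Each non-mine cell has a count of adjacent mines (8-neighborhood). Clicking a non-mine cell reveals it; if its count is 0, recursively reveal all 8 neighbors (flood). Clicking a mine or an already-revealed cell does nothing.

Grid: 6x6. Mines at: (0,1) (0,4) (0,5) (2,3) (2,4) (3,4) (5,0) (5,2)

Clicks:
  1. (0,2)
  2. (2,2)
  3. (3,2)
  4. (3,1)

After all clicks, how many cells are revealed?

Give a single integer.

Click 1 (0,2) count=1: revealed 1 new [(0,2)] -> total=1
Click 2 (2,2) count=1: revealed 1 new [(2,2)] -> total=2
Click 3 (3,2) count=1: revealed 1 new [(3,2)] -> total=3
Click 4 (3,1) count=0: revealed 10 new [(1,0) (1,1) (1,2) (2,0) (2,1) (3,0) (3,1) (4,0) (4,1) (4,2)] -> total=13

Answer: 13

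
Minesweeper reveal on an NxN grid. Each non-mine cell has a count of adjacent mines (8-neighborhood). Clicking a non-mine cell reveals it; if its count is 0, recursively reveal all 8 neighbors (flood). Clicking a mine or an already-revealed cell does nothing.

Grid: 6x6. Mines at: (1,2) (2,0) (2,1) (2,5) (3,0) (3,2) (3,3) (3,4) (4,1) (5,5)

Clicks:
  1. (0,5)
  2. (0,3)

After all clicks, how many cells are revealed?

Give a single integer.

Answer: 6

Derivation:
Click 1 (0,5) count=0: revealed 6 new [(0,3) (0,4) (0,5) (1,3) (1,4) (1,5)] -> total=6
Click 2 (0,3) count=1: revealed 0 new [(none)] -> total=6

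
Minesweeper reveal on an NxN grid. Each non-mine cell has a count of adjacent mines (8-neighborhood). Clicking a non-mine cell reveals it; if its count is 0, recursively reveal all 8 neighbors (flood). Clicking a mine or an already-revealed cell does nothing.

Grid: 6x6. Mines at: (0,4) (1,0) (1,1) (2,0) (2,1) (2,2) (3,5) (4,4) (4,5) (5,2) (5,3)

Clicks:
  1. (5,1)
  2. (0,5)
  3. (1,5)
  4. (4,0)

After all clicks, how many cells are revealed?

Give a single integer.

Click 1 (5,1) count=1: revealed 1 new [(5,1)] -> total=1
Click 2 (0,5) count=1: revealed 1 new [(0,5)] -> total=2
Click 3 (1,5) count=1: revealed 1 new [(1,5)] -> total=3
Click 4 (4,0) count=0: revealed 5 new [(3,0) (3,1) (4,0) (4,1) (5,0)] -> total=8

Answer: 8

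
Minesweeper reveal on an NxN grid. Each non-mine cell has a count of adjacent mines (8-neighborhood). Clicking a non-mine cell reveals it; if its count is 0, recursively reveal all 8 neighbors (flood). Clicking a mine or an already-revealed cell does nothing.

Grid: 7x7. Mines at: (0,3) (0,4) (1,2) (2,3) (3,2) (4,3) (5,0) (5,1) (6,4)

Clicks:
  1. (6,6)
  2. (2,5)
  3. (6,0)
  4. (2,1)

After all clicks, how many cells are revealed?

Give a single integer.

Answer: 21

Derivation:
Click 1 (6,6) count=0: revealed 19 new [(0,5) (0,6) (1,4) (1,5) (1,6) (2,4) (2,5) (2,6) (3,4) (3,5) (3,6) (4,4) (4,5) (4,6) (5,4) (5,5) (5,6) (6,5) (6,6)] -> total=19
Click 2 (2,5) count=0: revealed 0 new [(none)] -> total=19
Click 3 (6,0) count=2: revealed 1 new [(6,0)] -> total=20
Click 4 (2,1) count=2: revealed 1 new [(2,1)] -> total=21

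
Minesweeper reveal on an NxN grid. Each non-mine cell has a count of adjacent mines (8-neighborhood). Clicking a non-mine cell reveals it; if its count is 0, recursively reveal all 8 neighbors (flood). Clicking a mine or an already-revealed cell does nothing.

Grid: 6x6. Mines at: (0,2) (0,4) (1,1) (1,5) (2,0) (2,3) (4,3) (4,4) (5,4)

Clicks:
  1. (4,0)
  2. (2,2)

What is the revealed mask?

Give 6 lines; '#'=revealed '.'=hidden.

Click 1 (4,0) count=0: revealed 9 new [(3,0) (3,1) (3,2) (4,0) (4,1) (4,2) (5,0) (5,1) (5,2)] -> total=9
Click 2 (2,2) count=2: revealed 1 new [(2,2)] -> total=10

Answer: ......
......
..#...
###...
###...
###...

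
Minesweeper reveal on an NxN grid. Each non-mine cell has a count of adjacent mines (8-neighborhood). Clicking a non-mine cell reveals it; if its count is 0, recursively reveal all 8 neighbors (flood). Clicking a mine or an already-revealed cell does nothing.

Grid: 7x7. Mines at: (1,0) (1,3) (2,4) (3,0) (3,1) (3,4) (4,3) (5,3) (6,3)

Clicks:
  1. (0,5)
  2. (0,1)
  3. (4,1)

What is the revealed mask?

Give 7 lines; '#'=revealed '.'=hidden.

Click 1 (0,5) count=0: revealed 19 new [(0,4) (0,5) (0,6) (1,4) (1,5) (1,6) (2,5) (2,6) (3,5) (3,6) (4,4) (4,5) (4,6) (5,4) (5,5) (5,6) (6,4) (6,5) (6,6)] -> total=19
Click 2 (0,1) count=1: revealed 1 new [(0,1)] -> total=20
Click 3 (4,1) count=2: revealed 1 new [(4,1)] -> total=21

Answer: .#..###
....###
.....##
.....##
.#..###
....###
....###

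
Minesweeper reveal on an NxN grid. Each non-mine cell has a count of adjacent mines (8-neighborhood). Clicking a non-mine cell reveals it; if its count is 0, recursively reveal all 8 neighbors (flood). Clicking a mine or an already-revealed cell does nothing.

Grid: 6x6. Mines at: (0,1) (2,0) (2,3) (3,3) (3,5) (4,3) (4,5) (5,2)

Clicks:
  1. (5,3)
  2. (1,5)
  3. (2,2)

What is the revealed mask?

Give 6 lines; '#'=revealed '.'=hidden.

Answer: ..####
..####
..#.##
......
......
...#..

Derivation:
Click 1 (5,3) count=2: revealed 1 new [(5,3)] -> total=1
Click 2 (1,5) count=0: revealed 10 new [(0,2) (0,3) (0,4) (0,5) (1,2) (1,3) (1,4) (1,5) (2,4) (2,5)] -> total=11
Click 3 (2,2) count=2: revealed 1 new [(2,2)] -> total=12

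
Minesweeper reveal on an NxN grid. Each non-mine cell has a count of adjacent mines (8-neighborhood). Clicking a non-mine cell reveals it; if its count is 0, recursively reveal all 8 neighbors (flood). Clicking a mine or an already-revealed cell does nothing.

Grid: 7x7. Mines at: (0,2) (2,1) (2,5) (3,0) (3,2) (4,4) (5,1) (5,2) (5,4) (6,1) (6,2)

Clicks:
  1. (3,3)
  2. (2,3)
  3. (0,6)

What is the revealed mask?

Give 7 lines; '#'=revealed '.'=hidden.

Answer: ...####
...####
...#...
...#...
.......
.......
.......

Derivation:
Click 1 (3,3) count=2: revealed 1 new [(3,3)] -> total=1
Click 2 (2,3) count=1: revealed 1 new [(2,3)] -> total=2
Click 3 (0,6) count=0: revealed 8 new [(0,3) (0,4) (0,5) (0,6) (1,3) (1,4) (1,5) (1,6)] -> total=10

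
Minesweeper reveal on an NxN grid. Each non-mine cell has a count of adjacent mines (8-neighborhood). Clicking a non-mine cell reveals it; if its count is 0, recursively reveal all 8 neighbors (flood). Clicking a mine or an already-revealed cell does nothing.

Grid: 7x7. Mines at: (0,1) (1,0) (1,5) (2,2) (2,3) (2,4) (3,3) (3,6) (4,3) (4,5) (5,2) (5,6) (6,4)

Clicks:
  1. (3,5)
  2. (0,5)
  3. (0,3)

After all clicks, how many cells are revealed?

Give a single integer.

Answer: 8

Derivation:
Click 1 (3,5) count=3: revealed 1 new [(3,5)] -> total=1
Click 2 (0,5) count=1: revealed 1 new [(0,5)] -> total=2
Click 3 (0,3) count=0: revealed 6 new [(0,2) (0,3) (0,4) (1,2) (1,3) (1,4)] -> total=8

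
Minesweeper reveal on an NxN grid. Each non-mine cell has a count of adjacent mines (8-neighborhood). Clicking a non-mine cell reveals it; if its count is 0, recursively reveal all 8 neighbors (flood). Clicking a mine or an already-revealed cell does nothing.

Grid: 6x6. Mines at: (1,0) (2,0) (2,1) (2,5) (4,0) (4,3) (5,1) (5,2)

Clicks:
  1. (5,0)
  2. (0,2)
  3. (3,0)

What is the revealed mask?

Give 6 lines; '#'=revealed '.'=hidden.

Click 1 (5,0) count=2: revealed 1 new [(5,0)] -> total=1
Click 2 (0,2) count=0: revealed 16 new [(0,1) (0,2) (0,3) (0,4) (0,5) (1,1) (1,2) (1,3) (1,4) (1,5) (2,2) (2,3) (2,4) (3,2) (3,3) (3,4)] -> total=17
Click 3 (3,0) count=3: revealed 1 new [(3,0)] -> total=18

Answer: .#####
.#####
..###.
#.###.
......
#.....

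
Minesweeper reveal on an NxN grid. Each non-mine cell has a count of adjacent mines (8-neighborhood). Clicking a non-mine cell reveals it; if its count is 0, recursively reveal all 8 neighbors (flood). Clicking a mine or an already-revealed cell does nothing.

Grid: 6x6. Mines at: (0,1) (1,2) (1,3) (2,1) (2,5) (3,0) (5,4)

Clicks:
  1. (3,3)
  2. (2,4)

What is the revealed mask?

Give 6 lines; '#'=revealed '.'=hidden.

Answer: ......
......
..###.
.####.
#####.
####..

Derivation:
Click 1 (3,3) count=0: revealed 16 new [(2,2) (2,3) (2,4) (3,1) (3,2) (3,3) (3,4) (4,0) (4,1) (4,2) (4,3) (4,4) (5,0) (5,1) (5,2) (5,3)] -> total=16
Click 2 (2,4) count=2: revealed 0 new [(none)] -> total=16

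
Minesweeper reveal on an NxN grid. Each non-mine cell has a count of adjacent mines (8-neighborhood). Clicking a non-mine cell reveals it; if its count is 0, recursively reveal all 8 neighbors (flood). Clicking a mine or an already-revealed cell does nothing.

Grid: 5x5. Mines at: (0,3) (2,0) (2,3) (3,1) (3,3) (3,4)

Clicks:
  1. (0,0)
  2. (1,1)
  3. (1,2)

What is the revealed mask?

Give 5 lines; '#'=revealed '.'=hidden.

Answer: ###..
###..
.....
.....
.....

Derivation:
Click 1 (0,0) count=0: revealed 6 new [(0,0) (0,1) (0,2) (1,0) (1,1) (1,2)] -> total=6
Click 2 (1,1) count=1: revealed 0 new [(none)] -> total=6
Click 3 (1,2) count=2: revealed 0 new [(none)] -> total=6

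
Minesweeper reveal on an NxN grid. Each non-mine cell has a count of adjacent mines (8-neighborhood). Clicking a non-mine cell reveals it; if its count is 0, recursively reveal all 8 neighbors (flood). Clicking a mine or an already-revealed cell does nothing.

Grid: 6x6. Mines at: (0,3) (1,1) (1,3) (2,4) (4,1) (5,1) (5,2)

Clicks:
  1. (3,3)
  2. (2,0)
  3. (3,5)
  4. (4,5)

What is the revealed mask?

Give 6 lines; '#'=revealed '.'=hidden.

Answer: ......
......
#.....
...###
...###
...###

Derivation:
Click 1 (3,3) count=1: revealed 1 new [(3,3)] -> total=1
Click 2 (2,0) count=1: revealed 1 new [(2,0)] -> total=2
Click 3 (3,5) count=1: revealed 1 new [(3,5)] -> total=3
Click 4 (4,5) count=0: revealed 7 new [(3,4) (4,3) (4,4) (4,5) (5,3) (5,4) (5,5)] -> total=10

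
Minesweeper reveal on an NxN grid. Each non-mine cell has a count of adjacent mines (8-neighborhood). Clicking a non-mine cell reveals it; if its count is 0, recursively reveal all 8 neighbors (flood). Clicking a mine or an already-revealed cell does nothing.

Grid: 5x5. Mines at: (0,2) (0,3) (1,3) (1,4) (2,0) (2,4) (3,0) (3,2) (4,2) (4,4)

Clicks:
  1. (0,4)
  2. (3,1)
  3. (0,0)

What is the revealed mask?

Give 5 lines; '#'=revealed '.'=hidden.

Answer: ##..#
##...
.....
.#...
.....

Derivation:
Click 1 (0,4) count=3: revealed 1 new [(0,4)] -> total=1
Click 2 (3,1) count=4: revealed 1 new [(3,1)] -> total=2
Click 3 (0,0) count=0: revealed 4 new [(0,0) (0,1) (1,0) (1,1)] -> total=6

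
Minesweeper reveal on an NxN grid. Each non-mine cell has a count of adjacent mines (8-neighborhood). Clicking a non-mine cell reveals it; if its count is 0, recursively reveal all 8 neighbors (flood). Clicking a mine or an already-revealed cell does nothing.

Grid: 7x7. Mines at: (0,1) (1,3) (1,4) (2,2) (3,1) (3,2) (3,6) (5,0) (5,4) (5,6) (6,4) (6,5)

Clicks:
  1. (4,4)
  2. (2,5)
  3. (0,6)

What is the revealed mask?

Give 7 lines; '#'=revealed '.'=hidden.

Click 1 (4,4) count=1: revealed 1 new [(4,4)] -> total=1
Click 2 (2,5) count=2: revealed 1 new [(2,5)] -> total=2
Click 3 (0,6) count=0: revealed 5 new [(0,5) (0,6) (1,5) (1,6) (2,6)] -> total=7

Answer: .....##
.....##
.....##
.......
....#..
.......
.......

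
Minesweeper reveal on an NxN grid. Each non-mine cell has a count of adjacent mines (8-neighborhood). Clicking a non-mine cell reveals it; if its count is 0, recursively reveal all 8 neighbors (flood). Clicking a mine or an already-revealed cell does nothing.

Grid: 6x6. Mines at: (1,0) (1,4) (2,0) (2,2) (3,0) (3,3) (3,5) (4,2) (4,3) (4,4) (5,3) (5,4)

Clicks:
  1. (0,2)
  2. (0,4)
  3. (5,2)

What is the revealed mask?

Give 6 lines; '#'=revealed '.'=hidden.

Click 1 (0,2) count=0: revealed 6 new [(0,1) (0,2) (0,3) (1,1) (1,2) (1,3)] -> total=6
Click 2 (0,4) count=1: revealed 1 new [(0,4)] -> total=7
Click 3 (5,2) count=3: revealed 1 new [(5,2)] -> total=8

Answer: .####.
.###..
......
......
......
..#...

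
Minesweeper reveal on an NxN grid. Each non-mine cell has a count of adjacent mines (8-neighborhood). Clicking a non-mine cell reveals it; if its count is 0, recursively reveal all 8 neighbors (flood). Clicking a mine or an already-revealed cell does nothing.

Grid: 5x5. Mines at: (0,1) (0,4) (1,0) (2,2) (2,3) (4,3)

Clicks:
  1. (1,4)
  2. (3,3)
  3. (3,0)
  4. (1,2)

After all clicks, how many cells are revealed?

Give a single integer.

Answer: 11

Derivation:
Click 1 (1,4) count=2: revealed 1 new [(1,4)] -> total=1
Click 2 (3,3) count=3: revealed 1 new [(3,3)] -> total=2
Click 3 (3,0) count=0: revealed 8 new [(2,0) (2,1) (3,0) (3,1) (3,2) (4,0) (4,1) (4,2)] -> total=10
Click 4 (1,2) count=3: revealed 1 new [(1,2)] -> total=11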